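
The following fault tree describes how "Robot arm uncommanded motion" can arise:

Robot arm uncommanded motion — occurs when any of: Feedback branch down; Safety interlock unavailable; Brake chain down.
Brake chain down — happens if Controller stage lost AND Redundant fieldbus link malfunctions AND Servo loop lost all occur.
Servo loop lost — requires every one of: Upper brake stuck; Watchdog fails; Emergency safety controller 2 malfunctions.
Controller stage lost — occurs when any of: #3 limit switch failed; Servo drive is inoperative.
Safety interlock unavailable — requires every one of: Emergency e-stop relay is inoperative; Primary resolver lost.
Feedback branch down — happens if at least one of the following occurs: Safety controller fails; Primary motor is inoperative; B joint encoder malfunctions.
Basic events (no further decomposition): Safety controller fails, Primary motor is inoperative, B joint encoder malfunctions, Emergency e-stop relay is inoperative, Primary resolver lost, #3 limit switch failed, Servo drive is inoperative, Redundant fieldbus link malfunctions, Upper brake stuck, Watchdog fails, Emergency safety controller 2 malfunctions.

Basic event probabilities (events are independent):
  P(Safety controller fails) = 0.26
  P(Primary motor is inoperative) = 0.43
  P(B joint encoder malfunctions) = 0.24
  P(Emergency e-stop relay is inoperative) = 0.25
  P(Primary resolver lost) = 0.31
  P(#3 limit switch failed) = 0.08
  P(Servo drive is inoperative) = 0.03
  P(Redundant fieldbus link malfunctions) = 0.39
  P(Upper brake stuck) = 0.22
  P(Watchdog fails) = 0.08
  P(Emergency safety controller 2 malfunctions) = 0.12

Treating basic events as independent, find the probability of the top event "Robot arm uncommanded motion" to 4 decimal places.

0.7043

P(Feedback branch down) [OR] = 1 − (1−0.26) × (1−0.43) × (1−0.24) = 0.679432
P(Safety interlock unavailable) [AND] = 0.25 × 0.31 = 0.077500
P(Controller stage lost) [OR] = 1 − (1−0.08) × (1−0.03) = 0.107600
P(Servo loop lost) [AND] = 0.22 × 0.08 × 0.12 = 0.002112
P(Brake chain down) [AND] = 0.107600 × 0.39 × 0.002112 = 0.000089
P(Robot arm uncommanded motion) [OR] = 1 − (1−0.679432) × (1−0.077500) × (1−0.000089) = 0.704302
Rounded to 4 decimal places: P(Robot arm uncommanded motion) ≈ 0.7043.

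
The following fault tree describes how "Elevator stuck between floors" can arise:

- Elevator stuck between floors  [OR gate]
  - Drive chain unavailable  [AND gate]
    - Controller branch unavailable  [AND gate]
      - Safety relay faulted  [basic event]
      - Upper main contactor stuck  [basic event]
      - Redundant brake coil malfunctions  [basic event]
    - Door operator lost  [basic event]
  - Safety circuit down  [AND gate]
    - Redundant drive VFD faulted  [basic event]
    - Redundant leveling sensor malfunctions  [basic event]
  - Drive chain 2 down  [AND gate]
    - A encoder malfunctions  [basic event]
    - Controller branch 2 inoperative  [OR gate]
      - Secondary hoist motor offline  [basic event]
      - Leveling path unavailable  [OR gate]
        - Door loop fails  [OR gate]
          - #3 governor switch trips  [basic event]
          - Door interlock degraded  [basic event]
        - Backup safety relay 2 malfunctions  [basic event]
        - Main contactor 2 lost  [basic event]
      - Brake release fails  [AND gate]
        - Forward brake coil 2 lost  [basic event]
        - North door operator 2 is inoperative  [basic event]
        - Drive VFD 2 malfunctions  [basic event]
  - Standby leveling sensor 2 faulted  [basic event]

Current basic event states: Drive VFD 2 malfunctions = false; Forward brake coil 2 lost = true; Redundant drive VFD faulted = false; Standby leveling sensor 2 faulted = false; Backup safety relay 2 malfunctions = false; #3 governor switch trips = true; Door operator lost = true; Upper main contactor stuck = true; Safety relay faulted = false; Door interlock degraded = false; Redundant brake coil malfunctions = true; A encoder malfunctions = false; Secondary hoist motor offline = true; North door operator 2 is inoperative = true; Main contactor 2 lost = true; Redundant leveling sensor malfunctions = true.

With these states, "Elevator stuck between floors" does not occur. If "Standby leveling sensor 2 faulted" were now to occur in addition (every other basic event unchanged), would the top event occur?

Counterfactual: set "Standby leveling sensor 2 faulted" to occurred.
Controller branch unavailable [AND]: Safety relay faulted=not, Upper main contactor stuck=occurs, Redundant brake coil malfunctions=occurs → not all inputs occur → does not occur.
Drive chain unavailable [AND]: Controller branch unavailable=not, Door operator lost=occurs → not all inputs occur → does not occur.
Safety circuit down [AND]: Redundant drive VFD faulted=not, Redundant leveling sensor malfunctions=occurs → not all inputs occur → does not occur.
Door loop fails [OR]: #3 governor switch trips=occurs, Door interlock degraded=not → at least one input occurs → occurs.
Leveling path unavailable [OR]: Door loop fails=occurs, Backup safety relay 2 malfunctions=not, Main contactor 2 lost=occurs → at least one input occurs → occurs.
Brake release fails [AND]: Forward brake coil 2 lost=occurs, North door operator 2 is inoperative=occurs, Drive VFD 2 malfunctions=not → not all inputs occur → does not occur.
Controller branch 2 inoperative [OR]: Secondary hoist motor offline=occurs, Leveling path unavailable=occurs, Brake release fails=not → at least one input occurs → occurs.
Drive chain 2 down [AND]: A encoder malfunctions=not, Controller branch 2 inoperative=occurs → not all inputs occur → does not occur.
Elevator stuck between floors [OR]: Drive chain unavailable=not, Safety circuit down=not, Drive chain 2 down=not, Standby leveling sensor 2 faulted=occurs → at least one input occurs → occurs.

Yes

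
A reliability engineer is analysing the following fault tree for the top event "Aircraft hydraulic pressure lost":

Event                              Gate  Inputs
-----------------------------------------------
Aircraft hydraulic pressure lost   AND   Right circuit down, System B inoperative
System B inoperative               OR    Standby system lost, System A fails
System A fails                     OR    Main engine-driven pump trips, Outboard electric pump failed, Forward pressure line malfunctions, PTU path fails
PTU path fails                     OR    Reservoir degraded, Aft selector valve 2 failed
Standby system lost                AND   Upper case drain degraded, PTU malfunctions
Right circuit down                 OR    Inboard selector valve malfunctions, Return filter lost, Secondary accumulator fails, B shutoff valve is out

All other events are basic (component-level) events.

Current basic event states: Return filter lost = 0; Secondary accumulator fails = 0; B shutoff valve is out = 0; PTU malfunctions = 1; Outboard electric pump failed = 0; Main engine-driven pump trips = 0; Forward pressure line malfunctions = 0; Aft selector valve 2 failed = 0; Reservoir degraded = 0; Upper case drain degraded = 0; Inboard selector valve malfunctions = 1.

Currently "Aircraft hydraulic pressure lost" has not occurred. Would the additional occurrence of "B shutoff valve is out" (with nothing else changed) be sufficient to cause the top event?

No

Counterfactual: set "B shutoff valve is out" to occurred.
Right circuit down [OR]: Inboard selector valve malfunctions=occurs, Return filter lost=not, Secondary accumulator fails=not, B shutoff valve is out=occurs → at least one input occurs → occurs.
Standby system lost [AND]: Upper case drain degraded=not, PTU malfunctions=occurs → not all inputs occur → does not occur.
PTU path fails [OR]: Reservoir degraded=not, Aft selector valve 2 failed=not → no input occurs → does not occur.
System A fails [OR]: Main engine-driven pump trips=not, Outboard electric pump failed=not, Forward pressure line malfunctions=not, PTU path fails=not → no input occurs → does not occur.
System B inoperative [OR]: Standby system lost=not, System A fails=not → no input occurs → does not occur.
Aircraft hydraulic pressure lost [AND]: Right circuit down=occurs, System B inoperative=not → not all inputs occur → does not occur.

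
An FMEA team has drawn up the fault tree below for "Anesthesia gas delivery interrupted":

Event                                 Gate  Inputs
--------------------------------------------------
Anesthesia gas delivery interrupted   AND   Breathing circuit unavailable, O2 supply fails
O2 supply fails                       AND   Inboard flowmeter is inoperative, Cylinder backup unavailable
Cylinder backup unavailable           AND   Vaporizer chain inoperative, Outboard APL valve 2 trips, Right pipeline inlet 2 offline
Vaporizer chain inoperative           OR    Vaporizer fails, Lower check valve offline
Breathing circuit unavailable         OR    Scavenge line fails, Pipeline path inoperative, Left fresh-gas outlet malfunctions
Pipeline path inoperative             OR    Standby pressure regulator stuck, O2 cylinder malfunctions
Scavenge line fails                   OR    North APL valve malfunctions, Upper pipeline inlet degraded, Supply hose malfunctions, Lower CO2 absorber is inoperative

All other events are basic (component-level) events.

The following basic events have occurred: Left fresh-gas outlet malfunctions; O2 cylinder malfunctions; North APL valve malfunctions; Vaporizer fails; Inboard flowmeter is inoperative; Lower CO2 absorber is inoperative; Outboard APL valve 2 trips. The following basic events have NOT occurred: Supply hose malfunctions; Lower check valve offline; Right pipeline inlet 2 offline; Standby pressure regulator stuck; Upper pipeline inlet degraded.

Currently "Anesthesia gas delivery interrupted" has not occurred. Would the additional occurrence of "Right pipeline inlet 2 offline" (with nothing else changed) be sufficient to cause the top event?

Counterfactual: set "Right pipeline inlet 2 offline" to occurred.
Scavenge line fails [OR]: North APL valve malfunctions=occurs, Upper pipeline inlet degraded=not, Supply hose malfunctions=not, Lower CO2 absorber is inoperative=occurs → at least one input occurs → occurs.
Pipeline path inoperative [OR]: Standby pressure regulator stuck=not, O2 cylinder malfunctions=occurs → at least one input occurs → occurs.
Breathing circuit unavailable [OR]: Scavenge line fails=occurs, Pipeline path inoperative=occurs, Left fresh-gas outlet malfunctions=occurs → at least one input occurs → occurs.
Vaporizer chain inoperative [OR]: Vaporizer fails=occurs, Lower check valve offline=not → at least one input occurs → occurs.
Cylinder backup unavailable [AND]: Vaporizer chain inoperative=occurs, Outboard APL valve 2 trips=occurs, Right pipeline inlet 2 offline=occurs → all inputs occur → occurs.
O2 supply fails [AND]: Inboard flowmeter is inoperative=occurs, Cylinder backup unavailable=occurs → all inputs occur → occurs.
Anesthesia gas delivery interrupted [AND]: Breathing circuit unavailable=occurs, O2 supply fails=occurs → all inputs occur → occurs.

Yes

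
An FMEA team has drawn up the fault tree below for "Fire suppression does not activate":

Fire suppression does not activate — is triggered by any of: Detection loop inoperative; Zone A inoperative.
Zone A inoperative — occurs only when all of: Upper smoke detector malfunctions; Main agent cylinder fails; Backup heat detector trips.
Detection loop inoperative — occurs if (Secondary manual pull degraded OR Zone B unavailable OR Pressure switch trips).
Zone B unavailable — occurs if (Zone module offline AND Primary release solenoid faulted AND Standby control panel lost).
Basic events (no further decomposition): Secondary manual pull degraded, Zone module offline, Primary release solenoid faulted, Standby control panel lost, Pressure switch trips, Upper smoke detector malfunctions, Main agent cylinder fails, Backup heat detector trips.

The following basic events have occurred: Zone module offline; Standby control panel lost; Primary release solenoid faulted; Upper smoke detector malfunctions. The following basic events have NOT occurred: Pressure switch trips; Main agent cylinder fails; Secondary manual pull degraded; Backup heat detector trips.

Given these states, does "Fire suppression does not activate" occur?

Yes

Zone B unavailable [AND]: Zone module offline=occurs, Primary release solenoid faulted=occurs, Standby control panel lost=occurs → all inputs occur → occurs.
Detection loop inoperative [OR]: Secondary manual pull degraded=not, Zone B unavailable=occurs, Pressure switch trips=not → at least one input occurs → occurs.
Zone A inoperative [AND]: Upper smoke detector malfunctions=occurs, Main agent cylinder fails=not, Backup heat detector trips=not → not all inputs occur → does not occur.
Fire suppression does not activate [OR]: Detection loop inoperative=occurs, Zone A inoperative=not → at least one input occurs → occurs.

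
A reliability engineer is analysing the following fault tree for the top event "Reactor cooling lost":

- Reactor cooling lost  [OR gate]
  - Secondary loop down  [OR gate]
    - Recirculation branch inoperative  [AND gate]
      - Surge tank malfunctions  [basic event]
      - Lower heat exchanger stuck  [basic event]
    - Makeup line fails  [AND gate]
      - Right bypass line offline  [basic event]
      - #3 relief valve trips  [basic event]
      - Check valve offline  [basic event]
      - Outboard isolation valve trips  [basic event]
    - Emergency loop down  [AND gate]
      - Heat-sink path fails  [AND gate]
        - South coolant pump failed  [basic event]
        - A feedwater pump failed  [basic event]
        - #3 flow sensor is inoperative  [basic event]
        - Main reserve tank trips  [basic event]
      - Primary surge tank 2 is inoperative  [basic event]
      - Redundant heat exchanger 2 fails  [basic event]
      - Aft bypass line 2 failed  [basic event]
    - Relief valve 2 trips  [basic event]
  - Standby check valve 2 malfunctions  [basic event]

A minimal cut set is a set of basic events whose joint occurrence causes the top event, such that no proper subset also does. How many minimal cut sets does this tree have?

5

Recirculation branch inoperative [AND]: one cut set from each child combined → 1 × 1 = 1 cut set(s).
Makeup line fails [AND]: one cut set from each child combined → 1 × 1 × 1 × 1 = 1 cut set(s).
Heat-sink path fails [AND]: one cut set from each child combined → 1 × 1 × 1 × 1 = 1 cut set(s).
Emergency loop down [AND]: one cut set from each child combined → 1 × 1 × 1 × 1 = 1 cut set(s).
Secondary loop down [OR]: union of children's cut sets → 4 cut set(s).
Reactor cooling lost [OR]: union of children's cut sets → 5 cut set(s).
Minimal cut sets: {Lower heat exchanger stuck, Surge tank malfunctions}; {#3 relief valve trips, Check valve offline, Outboard isolation valve trips, Right bypass line offline}; {#3 flow sensor is inoperative, A feedwater pump failed, Aft bypass line 2 failed, Main reserve tank trips, Primary surge tank 2 is inoperative, Redundant heat exchanger 2 fails, South coolant pump failed}; {Relief valve 2 trips}; {Standby check valve 2 malfunctions}.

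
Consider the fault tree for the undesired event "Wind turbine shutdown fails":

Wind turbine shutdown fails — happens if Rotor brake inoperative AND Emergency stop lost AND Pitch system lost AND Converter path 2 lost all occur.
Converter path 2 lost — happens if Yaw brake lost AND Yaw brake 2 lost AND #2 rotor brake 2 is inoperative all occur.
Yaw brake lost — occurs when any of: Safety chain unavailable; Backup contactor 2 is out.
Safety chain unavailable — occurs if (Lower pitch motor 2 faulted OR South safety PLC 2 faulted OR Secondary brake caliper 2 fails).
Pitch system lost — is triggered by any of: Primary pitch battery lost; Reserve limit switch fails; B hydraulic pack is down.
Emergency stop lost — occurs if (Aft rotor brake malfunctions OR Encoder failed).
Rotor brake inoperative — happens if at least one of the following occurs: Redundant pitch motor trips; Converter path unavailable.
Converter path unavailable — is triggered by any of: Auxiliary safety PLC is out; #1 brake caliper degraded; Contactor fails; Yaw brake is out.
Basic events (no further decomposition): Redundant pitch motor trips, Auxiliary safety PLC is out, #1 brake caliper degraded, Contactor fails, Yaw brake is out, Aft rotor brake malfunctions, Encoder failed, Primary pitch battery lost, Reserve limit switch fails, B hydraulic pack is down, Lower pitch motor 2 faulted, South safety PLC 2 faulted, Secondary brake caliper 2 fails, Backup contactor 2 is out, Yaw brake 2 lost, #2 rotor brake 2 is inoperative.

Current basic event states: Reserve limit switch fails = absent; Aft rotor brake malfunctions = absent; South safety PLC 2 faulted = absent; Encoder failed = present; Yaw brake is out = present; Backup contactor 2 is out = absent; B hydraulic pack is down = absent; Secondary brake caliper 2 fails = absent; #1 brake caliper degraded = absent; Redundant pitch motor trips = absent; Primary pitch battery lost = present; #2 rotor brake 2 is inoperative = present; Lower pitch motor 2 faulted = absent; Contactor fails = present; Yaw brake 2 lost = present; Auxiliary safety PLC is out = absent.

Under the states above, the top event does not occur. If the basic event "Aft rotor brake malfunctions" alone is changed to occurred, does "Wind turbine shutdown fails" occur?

No

Counterfactual: set "Aft rotor brake malfunctions" to occurred.
Converter path unavailable [OR]: Auxiliary safety PLC is out=not, #1 brake caliper degraded=not, Contactor fails=occurs, Yaw brake is out=occurs → at least one input occurs → occurs.
Rotor brake inoperative [OR]: Redundant pitch motor trips=not, Converter path unavailable=occurs → at least one input occurs → occurs.
Emergency stop lost [OR]: Aft rotor brake malfunctions=occurs, Encoder failed=occurs → at least one input occurs → occurs.
Pitch system lost [OR]: Primary pitch battery lost=occurs, Reserve limit switch fails=not, B hydraulic pack is down=not → at least one input occurs → occurs.
Safety chain unavailable [OR]: Lower pitch motor 2 faulted=not, South safety PLC 2 faulted=not, Secondary brake caliper 2 fails=not → no input occurs → does not occur.
Yaw brake lost [OR]: Safety chain unavailable=not, Backup contactor 2 is out=not → no input occurs → does not occur.
Converter path 2 lost [AND]: Yaw brake lost=not, Yaw brake 2 lost=occurs, #2 rotor brake 2 is inoperative=occurs → not all inputs occur → does not occur.
Wind turbine shutdown fails [AND]: Rotor brake inoperative=occurs, Emergency stop lost=occurs, Pitch system lost=occurs, Converter path 2 lost=not → not all inputs occur → does not occur.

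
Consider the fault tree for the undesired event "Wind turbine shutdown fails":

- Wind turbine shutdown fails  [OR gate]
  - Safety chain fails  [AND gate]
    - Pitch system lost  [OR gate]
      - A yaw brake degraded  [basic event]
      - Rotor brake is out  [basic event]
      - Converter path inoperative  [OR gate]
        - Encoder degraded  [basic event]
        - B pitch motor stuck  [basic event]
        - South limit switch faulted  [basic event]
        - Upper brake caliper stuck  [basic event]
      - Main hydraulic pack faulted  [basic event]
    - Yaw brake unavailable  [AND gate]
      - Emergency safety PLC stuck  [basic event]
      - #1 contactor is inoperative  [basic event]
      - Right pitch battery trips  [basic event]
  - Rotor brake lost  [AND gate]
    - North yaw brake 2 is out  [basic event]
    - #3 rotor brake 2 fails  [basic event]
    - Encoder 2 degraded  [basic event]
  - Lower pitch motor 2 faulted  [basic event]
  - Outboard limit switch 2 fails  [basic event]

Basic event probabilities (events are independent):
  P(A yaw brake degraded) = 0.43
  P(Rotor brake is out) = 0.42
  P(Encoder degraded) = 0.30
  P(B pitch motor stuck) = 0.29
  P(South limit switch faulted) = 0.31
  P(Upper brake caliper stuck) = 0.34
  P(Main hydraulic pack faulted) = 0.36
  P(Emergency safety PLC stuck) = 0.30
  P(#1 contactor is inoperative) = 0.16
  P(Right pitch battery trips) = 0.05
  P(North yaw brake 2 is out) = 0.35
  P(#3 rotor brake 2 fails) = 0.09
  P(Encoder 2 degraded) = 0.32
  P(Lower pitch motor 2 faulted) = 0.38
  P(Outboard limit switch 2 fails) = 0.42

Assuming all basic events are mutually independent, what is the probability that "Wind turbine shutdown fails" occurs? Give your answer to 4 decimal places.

0.6448

P(Converter path inoperative) [OR] = 1 − (1−0.30) × (1−0.29) × (1−0.31) × (1−0.34) = 0.773666
P(Pitch system lost) [OR] = 1 − (1−0.43) × (1−0.42) × (1−0.773666) × (1−0.36) = 0.952111
P(Yaw brake unavailable) [AND] = 0.30 × 0.16 × 0.05 = 0.002400
P(Safety chain fails) [AND] = 0.952111 × 0.002400 = 0.002285
P(Rotor brake lost) [AND] = 0.35 × 0.09 × 0.32 = 0.010080
P(Wind turbine shutdown fails) [OR] = 1 − (1−0.002285) × (1−0.010080) × (1−0.38) × (1−0.42) = 0.644838
Rounded to 4 decimal places: P(Wind turbine shutdown fails) ≈ 0.6448.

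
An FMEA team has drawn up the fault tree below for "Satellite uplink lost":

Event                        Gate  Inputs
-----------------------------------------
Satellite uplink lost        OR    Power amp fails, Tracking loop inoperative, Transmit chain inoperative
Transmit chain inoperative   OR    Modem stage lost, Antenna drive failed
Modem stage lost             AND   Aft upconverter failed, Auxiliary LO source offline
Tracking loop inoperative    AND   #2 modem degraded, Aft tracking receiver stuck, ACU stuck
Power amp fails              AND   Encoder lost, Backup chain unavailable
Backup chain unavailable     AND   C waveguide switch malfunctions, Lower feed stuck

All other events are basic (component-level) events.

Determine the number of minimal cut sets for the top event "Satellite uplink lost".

Backup chain unavailable [AND]: one cut set from each child combined → 1 × 1 = 1 cut set(s).
Power amp fails [AND]: one cut set from each child combined → 1 × 1 = 1 cut set(s).
Tracking loop inoperative [AND]: one cut set from each child combined → 1 × 1 × 1 = 1 cut set(s).
Modem stage lost [AND]: one cut set from each child combined → 1 × 1 = 1 cut set(s).
Transmit chain inoperative [OR]: union of children's cut sets → 2 cut set(s).
Satellite uplink lost [OR]: union of children's cut sets → 4 cut set(s).
Minimal cut sets: {C waveguide switch malfunctions, Encoder lost, Lower feed stuck}; {#2 modem degraded, ACU stuck, Aft tracking receiver stuck}; {Aft upconverter failed, Auxiliary LO source offline}; {Antenna drive failed}.

4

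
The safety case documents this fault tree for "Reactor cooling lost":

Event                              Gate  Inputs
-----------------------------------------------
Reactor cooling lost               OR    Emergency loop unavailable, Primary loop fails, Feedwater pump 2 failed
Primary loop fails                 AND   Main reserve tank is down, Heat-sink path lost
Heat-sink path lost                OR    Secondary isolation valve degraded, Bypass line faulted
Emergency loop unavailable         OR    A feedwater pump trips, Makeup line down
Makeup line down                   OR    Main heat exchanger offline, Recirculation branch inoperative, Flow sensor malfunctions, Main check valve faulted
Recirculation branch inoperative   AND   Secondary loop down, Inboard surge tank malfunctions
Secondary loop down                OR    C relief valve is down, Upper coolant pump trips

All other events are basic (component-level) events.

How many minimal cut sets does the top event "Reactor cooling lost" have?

Secondary loop down [OR]: union of children's cut sets → 2 cut set(s).
Recirculation branch inoperative [AND]: one cut set from each child combined → 2 × 1 = 2 cut set(s).
Makeup line down [OR]: union of children's cut sets → 5 cut set(s).
Emergency loop unavailable [OR]: union of children's cut sets → 6 cut set(s).
Heat-sink path lost [OR]: union of children's cut sets → 2 cut set(s).
Primary loop fails [AND]: one cut set from each child combined → 1 × 2 = 2 cut set(s).
Reactor cooling lost [OR]: union of children's cut sets → 9 cut set(s).
Minimal cut sets: {A feedwater pump trips}; {Main heat exchanger offline}; {C relief valve is down, Inboard surge tank malfunctions}; {Inboard surge tank malfunctions, Upper coolant pump trips}; {Flow sensor malfunctions}; {Main check valve faulted}; {Main reserve tank is down, Secondary isolation valve degraded}; {Bypass line faulted, Main reserve tank is down}; {Feedwater pump 2 failed}.

9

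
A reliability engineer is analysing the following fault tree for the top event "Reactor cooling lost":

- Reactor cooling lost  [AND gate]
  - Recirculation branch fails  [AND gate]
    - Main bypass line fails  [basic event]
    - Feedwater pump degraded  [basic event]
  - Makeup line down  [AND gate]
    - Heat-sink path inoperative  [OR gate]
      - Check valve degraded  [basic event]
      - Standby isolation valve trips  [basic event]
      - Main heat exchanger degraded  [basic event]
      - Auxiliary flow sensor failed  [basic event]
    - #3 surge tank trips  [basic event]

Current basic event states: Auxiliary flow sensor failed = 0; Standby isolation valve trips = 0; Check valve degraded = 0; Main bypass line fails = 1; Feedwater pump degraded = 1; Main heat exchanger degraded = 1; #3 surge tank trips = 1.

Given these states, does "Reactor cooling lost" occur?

Recirculation branch fails [AND]: Main bypass line fails=occurs, Feedwater pump degraded=occurs → all inputs occur → occurs.
Heat-sink path inoperative [OR]: Check valve degraded=not, Standby isolation valve trips=not, Main heat exchanger degraded=occurs, Auxiliary flow sensor failed=not → at least one input occurs → occurs.
Makeup line down [AND]: Heat-sink path inoperative=occurs, #3 surge tank trips=occurs → all inputs occur → occurs.
Reactor cooling lost [AND]: Recirculation branch fails=occurs, Makeup line down=occurs → all inputs occur → occurs.

Yes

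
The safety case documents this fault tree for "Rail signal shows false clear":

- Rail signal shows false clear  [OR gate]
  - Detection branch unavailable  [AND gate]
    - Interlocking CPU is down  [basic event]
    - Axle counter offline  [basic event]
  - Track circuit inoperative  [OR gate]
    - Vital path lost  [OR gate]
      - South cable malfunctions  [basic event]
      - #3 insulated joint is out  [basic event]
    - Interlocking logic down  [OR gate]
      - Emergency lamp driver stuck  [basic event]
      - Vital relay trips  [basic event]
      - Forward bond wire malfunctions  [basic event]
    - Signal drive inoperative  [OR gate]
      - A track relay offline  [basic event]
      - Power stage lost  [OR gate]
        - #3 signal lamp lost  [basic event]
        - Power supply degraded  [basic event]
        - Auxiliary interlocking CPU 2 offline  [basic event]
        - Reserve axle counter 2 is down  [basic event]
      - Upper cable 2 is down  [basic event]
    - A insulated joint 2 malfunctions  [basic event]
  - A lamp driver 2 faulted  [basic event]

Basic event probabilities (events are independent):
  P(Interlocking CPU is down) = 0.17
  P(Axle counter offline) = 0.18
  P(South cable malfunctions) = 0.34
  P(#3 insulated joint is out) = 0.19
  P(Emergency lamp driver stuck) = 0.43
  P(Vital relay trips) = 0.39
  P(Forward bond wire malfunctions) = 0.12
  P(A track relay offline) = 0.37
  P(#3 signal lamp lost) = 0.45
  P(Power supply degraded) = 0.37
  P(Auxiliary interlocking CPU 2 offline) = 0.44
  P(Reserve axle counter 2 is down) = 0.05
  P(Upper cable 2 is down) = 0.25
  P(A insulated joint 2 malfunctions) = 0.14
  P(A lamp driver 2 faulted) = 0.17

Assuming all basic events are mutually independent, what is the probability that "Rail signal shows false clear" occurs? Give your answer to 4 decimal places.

P(Detection branch unavailable) [AND] = 0.17 × 0.18 = 0.030600
P(Vital path lost) [OR] = 1 − (1−0.34) × (1−0.19) = 0.465400
P(Interlocking logic down) [OR] = 1 − (1−0.43) × (1−0.39) × (1−0.12) = 0.694024
P(Power stage lost) [OR] = 1 − (1−0.45) × (1−0.37) × (1−0.44) × (1−0.05) = 0.815662
P(Signal drive inoperative) [OR] = 1 − (1−0.37) × (1−0.815662) × (1−0.25) = 0.912900
P(Track circuit inoperative) [OR] = 1 − (1−0.465400) × (1−0.694024) × (1−0.912900) × (1−0.14) = 0.987747
P(Rail signal shows false clear) [OR] = 1 − (1−0.030600) × (1−0.987747) × (1−0.17) = 0.990141
Rounded to 4 decimal places: P(Rail signal shows false clear) ≈ 0.9901.

0.9901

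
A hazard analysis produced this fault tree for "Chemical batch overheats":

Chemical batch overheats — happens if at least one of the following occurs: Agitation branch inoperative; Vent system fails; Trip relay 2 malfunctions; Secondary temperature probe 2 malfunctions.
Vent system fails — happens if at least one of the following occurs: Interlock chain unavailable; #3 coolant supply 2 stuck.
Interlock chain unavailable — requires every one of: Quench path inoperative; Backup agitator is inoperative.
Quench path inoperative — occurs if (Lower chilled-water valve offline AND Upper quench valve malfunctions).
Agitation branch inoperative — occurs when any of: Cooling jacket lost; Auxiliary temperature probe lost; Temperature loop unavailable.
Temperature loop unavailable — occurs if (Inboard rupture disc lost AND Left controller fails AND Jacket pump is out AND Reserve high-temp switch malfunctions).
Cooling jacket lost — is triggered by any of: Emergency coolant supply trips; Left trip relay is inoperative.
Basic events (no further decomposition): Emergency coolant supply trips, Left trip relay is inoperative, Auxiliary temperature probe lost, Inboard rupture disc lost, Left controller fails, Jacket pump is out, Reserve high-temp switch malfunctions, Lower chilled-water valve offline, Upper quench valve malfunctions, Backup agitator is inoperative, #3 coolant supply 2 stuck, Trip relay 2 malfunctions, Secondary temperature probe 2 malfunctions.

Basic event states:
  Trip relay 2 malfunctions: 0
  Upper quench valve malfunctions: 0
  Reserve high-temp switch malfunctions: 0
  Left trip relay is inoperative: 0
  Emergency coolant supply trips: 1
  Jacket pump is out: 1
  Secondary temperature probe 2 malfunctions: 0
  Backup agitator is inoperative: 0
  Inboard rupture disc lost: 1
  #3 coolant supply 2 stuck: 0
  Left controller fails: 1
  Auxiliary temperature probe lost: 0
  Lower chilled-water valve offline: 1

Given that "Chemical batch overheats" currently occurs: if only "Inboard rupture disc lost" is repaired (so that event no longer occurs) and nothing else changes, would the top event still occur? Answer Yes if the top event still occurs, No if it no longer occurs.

Yes

Counterfactual: set "Inboard rupture disc lost" to not occurred.
Cooling jacket lost [OR]: Emergency coolant supply trips=occurs, Left trip relay is inoperative=not → at least one input occurs → occurs.
Temperature loop unavailable [AND]: Inboard rupture disc lost=not, Left controller fails=occurs, Jacket pump is out=occurs, Reserve high-temp switch malfunctions=not → not all inputs occur → does not occur.
Agitation branch inoperative [OR]: Cooling jacket lost=occurs, Auxiliary temperature probe lost=not, Temperature loop unavailable=not → at least one input occurs → occurs.
Quench path inoperative [AND]: Lower chilled-water valve offline=occurs, Upper quench valve malfunctions=not → not all inputs occur → does not occur.
Interlock chain unavailable [AND]: Quench path inoperative=not, Backup agitator is inoperative=not → not all inputs occur → does not occur.
Vent system fails [OR]: Interlock chain unavailable=not, #3 coolant supply 2 stuck=not → no input occurs → does not occur.
Chemical batch overheats [OR]: Agitation branch inoperative=occurs, Vent system fails=not, Trip relay 2 malfunctions=not, Secondary temperature probe 2 malfunctions=not → at least one input occurs → occurs.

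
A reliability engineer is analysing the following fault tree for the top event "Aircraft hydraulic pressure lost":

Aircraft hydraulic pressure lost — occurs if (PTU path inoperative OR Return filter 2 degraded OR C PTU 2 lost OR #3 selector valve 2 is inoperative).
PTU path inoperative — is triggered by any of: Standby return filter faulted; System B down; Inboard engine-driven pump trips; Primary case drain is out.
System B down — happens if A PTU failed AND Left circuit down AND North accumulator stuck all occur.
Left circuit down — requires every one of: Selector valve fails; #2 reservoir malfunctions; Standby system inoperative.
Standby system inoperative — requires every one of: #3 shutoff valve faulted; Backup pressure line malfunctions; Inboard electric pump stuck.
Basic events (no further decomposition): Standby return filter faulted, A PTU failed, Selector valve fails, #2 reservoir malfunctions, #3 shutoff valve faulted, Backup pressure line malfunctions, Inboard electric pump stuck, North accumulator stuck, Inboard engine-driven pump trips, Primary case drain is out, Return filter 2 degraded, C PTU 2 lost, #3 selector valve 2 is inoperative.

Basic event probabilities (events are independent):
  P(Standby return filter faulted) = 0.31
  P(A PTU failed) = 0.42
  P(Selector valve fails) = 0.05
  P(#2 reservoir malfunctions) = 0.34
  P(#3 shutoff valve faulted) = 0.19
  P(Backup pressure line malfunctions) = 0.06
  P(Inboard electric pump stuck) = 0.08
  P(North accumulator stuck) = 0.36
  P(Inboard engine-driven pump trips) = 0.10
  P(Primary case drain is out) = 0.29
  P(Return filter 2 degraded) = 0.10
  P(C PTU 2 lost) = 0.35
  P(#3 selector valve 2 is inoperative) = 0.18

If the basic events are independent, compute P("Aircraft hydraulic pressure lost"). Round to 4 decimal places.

0.7885

P(Standby system inoperative) [AND] = 0.19 × 0.06 × 0.08 = 0.000912
P(Left circuit down) [AND] = 0.05 × 0.34 × 0.000912 = 0.000016
P(System B down) [AND] = 0.42 × 0.000016 × 0.36 = 0.000002
P(PTU path inoperative) [OR] = 1 − (1−0.31) × (1−0.000002) × (1−0.10) × (1−0.29) = 0.559091
P(Aircraft hydraulic pressure lost) [OR] = 1 − (1−0.559091) × (1−0.10) × (1−0.35) × (1−0.18) = 0.788496
Rounded to 4 decimal places: P(Aircraft hydraulic pressure lost) ≈ 0.7885.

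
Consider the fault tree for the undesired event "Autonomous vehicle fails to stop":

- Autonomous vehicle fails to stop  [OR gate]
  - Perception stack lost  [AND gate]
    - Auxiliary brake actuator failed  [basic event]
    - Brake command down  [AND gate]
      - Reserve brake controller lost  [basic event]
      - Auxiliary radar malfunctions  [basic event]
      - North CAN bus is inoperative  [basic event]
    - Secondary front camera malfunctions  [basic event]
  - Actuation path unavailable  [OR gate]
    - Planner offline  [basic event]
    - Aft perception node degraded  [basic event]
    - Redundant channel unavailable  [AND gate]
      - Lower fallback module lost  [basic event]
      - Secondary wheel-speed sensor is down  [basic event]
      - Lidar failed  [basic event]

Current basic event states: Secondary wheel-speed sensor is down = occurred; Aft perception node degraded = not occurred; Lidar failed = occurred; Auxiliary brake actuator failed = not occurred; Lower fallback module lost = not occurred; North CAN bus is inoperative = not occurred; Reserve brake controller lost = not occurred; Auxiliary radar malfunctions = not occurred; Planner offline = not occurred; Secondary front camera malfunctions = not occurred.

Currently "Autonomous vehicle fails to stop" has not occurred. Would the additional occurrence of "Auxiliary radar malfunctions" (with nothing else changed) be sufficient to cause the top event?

Counterfactual: set "Auxiliary radar malfunctions" to occurred.
Brake command down [AND]: Reserve brake controller lost=not, Auxiliary radar malfunctions=occurs, North CAN bus is inoperative=not → not all inputs occur → does not occur.
Perception stack lost [AND]: Auxiliary brake actuator failed=not, Brake command down=not, Secondary front camera malfunctions=not → not all inputs occur → does not occur.
Redundant channel unavailable [AND]: Lower fallback module lost=not, Secondary wheel-speed sensor is down=occurs, Lidar failed=occurs → not all inputs occur → does not occur.
Actuation path unavailable [OR]: Planner offline=not, Aft perception node degraded=not, Redundant channel unavailable=not → no input occurs → does not occur.
Autonomous vehicle fails to stop [OR]: Perception stack lost=not, Actuation path unavailable=not → no input occurs → does not occur.

No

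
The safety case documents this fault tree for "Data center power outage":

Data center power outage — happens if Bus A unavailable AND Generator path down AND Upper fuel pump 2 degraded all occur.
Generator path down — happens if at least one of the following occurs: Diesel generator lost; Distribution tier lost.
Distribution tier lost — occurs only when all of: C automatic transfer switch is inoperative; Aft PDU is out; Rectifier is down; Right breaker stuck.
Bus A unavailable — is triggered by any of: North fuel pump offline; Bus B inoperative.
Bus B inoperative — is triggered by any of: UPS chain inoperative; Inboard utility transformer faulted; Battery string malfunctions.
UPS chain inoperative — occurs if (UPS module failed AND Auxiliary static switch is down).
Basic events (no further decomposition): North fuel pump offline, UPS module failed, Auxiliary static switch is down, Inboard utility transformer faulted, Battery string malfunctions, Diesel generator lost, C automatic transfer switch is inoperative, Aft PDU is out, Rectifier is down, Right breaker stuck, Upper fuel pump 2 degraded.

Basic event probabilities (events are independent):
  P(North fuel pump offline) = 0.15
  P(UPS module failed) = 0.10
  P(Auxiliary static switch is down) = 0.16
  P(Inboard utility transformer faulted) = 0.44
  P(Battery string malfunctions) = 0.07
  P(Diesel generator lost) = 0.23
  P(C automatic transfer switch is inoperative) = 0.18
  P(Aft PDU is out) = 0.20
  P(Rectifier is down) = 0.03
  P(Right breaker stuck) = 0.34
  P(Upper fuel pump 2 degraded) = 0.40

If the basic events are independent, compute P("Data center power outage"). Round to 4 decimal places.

0.0520

P(UPS chain inoperative) [AND] = 0.10 × 0.16 = 0.016000
P(Bus B inoperative) [OR] = 1 − (1−0.016000) × (1−0.44) × (1−0.07) = 0.487533
P(Bus A unavailable) [OR] = 1 − (1−0.15) × (1−0.487533) = 0.564403
P(Distribution tier lost) [AND] = 0.18 × 0.20 × 0.03 × 0.34 = 0.000367
P(Generator path down) [OR] = 1 − (1−0.23) × (1−0.000367) = 0.230283
P(Data center power outage) [AND] = 0.564403 × 0.230283 × 0.40 = 0.051989
Rounded to 4 decimal places: P(Data center power outage) ≈ 0.0520.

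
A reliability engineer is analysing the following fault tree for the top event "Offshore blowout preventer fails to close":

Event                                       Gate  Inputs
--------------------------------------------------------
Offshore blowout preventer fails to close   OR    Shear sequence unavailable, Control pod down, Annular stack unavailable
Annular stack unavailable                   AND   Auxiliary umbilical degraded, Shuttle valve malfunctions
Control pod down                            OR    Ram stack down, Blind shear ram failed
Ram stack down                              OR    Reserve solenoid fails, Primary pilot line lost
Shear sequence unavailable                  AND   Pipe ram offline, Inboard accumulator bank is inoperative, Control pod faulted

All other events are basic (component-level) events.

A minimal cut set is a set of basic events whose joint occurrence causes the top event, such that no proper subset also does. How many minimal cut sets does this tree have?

5

Shear sequence unavailable [AND]: one cut set from each child combined → 1 × 1 × 1 = 1 cut set(s).
Ram stack down [OR]: union of children's cut sets → 2 cut set(s).
Control pod down [OR]: union of children's cut sets → 3 cut set(s).
Annular stack unavailable [AND]: one cut set from each child combined → 1 × 1 = 1 cut set(s).
Offshore blowout preventer fails to close [OR]: union of children's cut sets → 5 cut set(s).
Minimal cut sets: {Control pod faulted, Inboard accumulator bank is inoperative, Pipe ram offline}; {Reserve solenoid fails}; {Primary pilot line lost}; {Blind shear ram failed}; {Auxiliary umbilical degraded, Shuttle valve malfunctions}.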